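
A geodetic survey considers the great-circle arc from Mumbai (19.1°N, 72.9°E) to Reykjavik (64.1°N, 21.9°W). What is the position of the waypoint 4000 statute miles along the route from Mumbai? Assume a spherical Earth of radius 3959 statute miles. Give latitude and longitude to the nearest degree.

≈ (63°N, 17°E)

Write both endpoints as unit vectors p₁, p₂ with components (cos φ cos λ, cos φ sin λ, sin φ).
The central angle between the endpoints is δ = arccos(p₁·p₂) ≈ 1.308 rad (74.9°). The total great-circle distance is δ·R ≈ 1.308 × 3959 ≈ 5178 mi, so the target fraction is f = 4000/5178 ≈ 0.772.
Interpolate at f ≈ 0.772 with slerp weights a = sin((1−f)δ)/sin δ ≈ 0.304, b = sin(fδ)/sin δ ≈ 0.877.
p = a·p₁ + b·p₂ ≈ (0.440, 0.131, 0.888); φ = arcsin(p_z) ≈ 62.67°, λ = atan2(p_y, p_x) ≈ 16.63°.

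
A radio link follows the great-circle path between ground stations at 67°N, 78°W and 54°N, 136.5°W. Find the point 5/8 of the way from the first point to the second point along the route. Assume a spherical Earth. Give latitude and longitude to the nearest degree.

≈ 62°N, 121°W

Write both endpoints as unit vectors p₁, p₂ with components (cos φ cos λ, cos φ sin λ, sin φ).
The central angle between the endpoints is δ = arccos(p₁·p₂) ≈ 0.526 rad (30.2°).
Interpolate at f = 5/8 with slerp weights a = sin((1−f)δ)/sin δ ≈ 0.390, b = sin(fδ)/sin δ ≈ 0.643.
p = a·p₁ + b·p₂ ≈ (-0.242, -0.409, 0.880); φ = arcsin(p_z) ≈ 61.59°, λ = atan2(p_y, p_x) ≈ -120.64°.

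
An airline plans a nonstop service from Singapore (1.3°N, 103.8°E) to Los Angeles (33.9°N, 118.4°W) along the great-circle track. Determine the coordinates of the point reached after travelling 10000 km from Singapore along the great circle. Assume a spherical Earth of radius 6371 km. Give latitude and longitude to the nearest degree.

≈ 46°N, 165°W

Convert each endpoint to a unit vector on the sphere (x = cos φ cos λ, y = cos φ sin λ, z = sin φ).
The central angle between the endpoints is δ = arccos(p₁·p₂) ≈ 2.217 rad (127.0°). The total great-circle distance is δ·R ≈ 2.217 × 6371 ≈ 14124 km, so the target fraction is f = 10000/14124 ≈ 0.708.
Interpolate at f ≈ 0.708 with slerp weights a = sin((1−f)δ)/sin δ ≈ 0.755, b = sin(fδ)/sin δ ≈ 1.252.
p = a·p₁ + b·p₂ ≈ (-0.675, -0.181, 0.716); φ = arcsin(p_z) ≈ 45.70°, λ = atan2(p_y, p_x) ≈ -164.96°.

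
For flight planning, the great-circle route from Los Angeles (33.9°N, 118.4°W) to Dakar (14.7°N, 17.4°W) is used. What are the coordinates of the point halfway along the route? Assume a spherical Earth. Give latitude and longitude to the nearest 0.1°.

The haversine formula gives a central angle δ ≈ 1.582 rad (90.7°) between the endpoints.
Interpolate at f = 1/2 with slerp weights a = sin((1−f)δ)/sin δ ≈ 0.711, b = sin(fδ)/sin δ ≈ 0.711.
p = a·p₁ + b·p₂ ≈ (0.376, -0.725, 0.577); φ = arcsin(p_z) ≈ 35.25°, λ = atan2(p_y, p_x) ≈ -62.61°.

≈ 35.3°N, 62.6°W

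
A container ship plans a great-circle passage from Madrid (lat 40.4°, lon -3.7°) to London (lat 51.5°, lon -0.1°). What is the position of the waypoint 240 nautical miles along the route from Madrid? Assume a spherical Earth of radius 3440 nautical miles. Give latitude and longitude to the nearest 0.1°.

Write both endpoints as unit vectors p₁, p₂ with components (cos φ cos λ, cos φ sin λ, sin φ).
The central angle between the endpoints is δ = arccos(p₁·p₂) ≈ 0.199 rad (11.4°). The total great-circle distance is δ·R ≈ 0.199 × 3440 ≈ 683 nmi, so the target fraction is f = 240/683 ≈ 0.351.
Interpolate at f ≈ 0.351 with slerp weights a = sin((1−f)δ)/sin δ ≈ 0.651, b = sin(fδ)/sin δ ≈ 0.353.
p = a·p₁ + b·p₂ ≈ (0.715, -0.032, 0.699); φ = arcsin(p_z) ≈ 44.31°, λ = atan2(p_y, p_x) ≈ -2.59°.

≈ lat 44.3°, lon -2.6°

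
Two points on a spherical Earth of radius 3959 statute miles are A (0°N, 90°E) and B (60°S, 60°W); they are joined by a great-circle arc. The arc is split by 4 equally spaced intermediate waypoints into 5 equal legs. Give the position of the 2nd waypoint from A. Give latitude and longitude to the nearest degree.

Write both endpoints as unit vectors p₁, p₂ with components (cos φ cos λ, cos φ sin λ, sin φ).
The central angle between the endpoints is δ = arccos(p₁·p₂) ≈ 2.019 rad (115.7°).
Interpolate at f = 2/5 with slerp weights a = sin((1−f)δ)/sin δ ≈ 1.038, b = sin(fδ)/sin δ ≈ 0.802.
p = a·p₁ + b·p₂ ≈ (0.200, 0.691, -0.694); φ = arcsin(p_z) ≈ -43.96°, λ = atan2(p_y, p_x) ≈ 73.84°.

≈ (44°S, 74°E)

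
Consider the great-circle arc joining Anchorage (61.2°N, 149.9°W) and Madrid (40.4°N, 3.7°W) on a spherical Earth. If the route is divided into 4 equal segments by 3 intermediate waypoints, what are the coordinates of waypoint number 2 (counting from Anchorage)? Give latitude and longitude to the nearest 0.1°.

≈ 73.6°N, 40.3°W

Write both endpoints as unit vectors p₁, p₂ with components (cos φ cos λ, cos φ sin λ, sin φ).
The central angle between the endpoints is δ = arccos(p₁·p₂) ≈ 1.305 rad (74.7°).
Interpolate at f = 2/4 with slerp weights a = sin((1−f)δ)/sin δ ≈ 0.629, b = sin(fδ)/sin δ ≈ 0.629.
p = a·p₁ + b·p₂ ≈ (0.216, -0.183, 0.959); φ = arcsin(p_z) ≈ 73.56°, λ = atan2(p_y, p_x) ≈ -40.27°.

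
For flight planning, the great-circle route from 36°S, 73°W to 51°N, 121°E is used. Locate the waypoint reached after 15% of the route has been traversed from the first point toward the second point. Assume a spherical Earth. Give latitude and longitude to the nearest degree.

≈ 14°S, 85°W

The haversine formula gives a central angle δ ≈ 2.827 rad (162.0°) between the endpoints.
Interpolate at f = 0.15 with slerp weights a = sin((1−f)δ)/sin δ ≈ 2.174, b = sin(fδ)/sin δ ≈ 1.328.
p = a·p₁ + b·p₂ ≈ (0.084, -0.966, -0.246); φ = arcsin(p_z) ≈ -14.23°, λ = atan2(p_y, p_x) ≈ -85.04°.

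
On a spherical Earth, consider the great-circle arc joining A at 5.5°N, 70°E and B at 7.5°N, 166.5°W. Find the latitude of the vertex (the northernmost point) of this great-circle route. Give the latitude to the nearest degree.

≈ 14°N

The great circle lies in the plane with unit normal n̂ = (p₁ × p₂)/|p₁ × p₂|.
Here n̂_z ≈ +0.972; the vertex latitude is φ_max = arccos|n̂_z| ≈ 13.6°.
Check via Clairaut: cos φ_max = |cos φ₁| · sin C = cos(5.5°)·sin(77.6°) ≈ 0.972, again giving ≈ 13.6°.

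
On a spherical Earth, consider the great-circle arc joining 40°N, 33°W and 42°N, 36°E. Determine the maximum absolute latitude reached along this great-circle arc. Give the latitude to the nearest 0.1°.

≈ 46.6°N

The great circle lies in the plane with unit normal n̂ = (p₁ × p₂)/|p₁ × p₂|.
Here n̂_z ≈ +0.687; the vertex latitude is φ_max = arccos|n̂_z| ≈ 46.6°.
Check via Clairaut: cos φ_max = |cos φ₁| · sin C = cos(40.0°)·sin(63.8°) ≈ 0.687, again giving ≈ 46.6°.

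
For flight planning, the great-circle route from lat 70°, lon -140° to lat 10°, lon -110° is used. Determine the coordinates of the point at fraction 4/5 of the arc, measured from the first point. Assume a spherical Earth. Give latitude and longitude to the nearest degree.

≈ lat 22°, lon -113°

From cos δ = sin φ₁ sin φ₂ + cos φ₁ cos φ₂ cos Δλ, the central angle is δ ≈ 1.099 rad (62.9°).
Interpolate at f = 4/5 with slerp weights a = sin((1−f)δ)/sin δ ≈ 0.245, b = sin(fδ)/sin δ ≈ 0.865.
p = a·p₁ + b·p₂ ≈ (-0.355, -0.854, 0.380); φ = arcsin(p_z) ≈ 22.34°, λ = atan2(p_y, p_x) ≈ -112.59°.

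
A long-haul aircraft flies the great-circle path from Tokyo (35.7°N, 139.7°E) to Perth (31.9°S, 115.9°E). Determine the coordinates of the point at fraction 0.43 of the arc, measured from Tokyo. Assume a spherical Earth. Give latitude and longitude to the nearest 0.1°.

≈ 6.7°N, 129.0°E

Convert each endpoint to a unit vector on the sphere (x = cos φ cos λ, y = cos φ sin λ, z = sin φ).
The central angle between the endpoints is δ = arccos(p₁·p₂) ≈ 1.242 rad (71.2°).
Interpolate at f = 0.43 with slerp weights a = sin((1−f)δ)/sin δ ≈ 0.687, b = sin(fδ)/sin δ ≈ 0.538.
p = a·p₁ + b·p₂ ≈ (-0.625, 0.772, 0.117); φ = arcsin(p_z) ≈ 6.70°, λ = atan2(p_y, p_x) ≈ 129.01°.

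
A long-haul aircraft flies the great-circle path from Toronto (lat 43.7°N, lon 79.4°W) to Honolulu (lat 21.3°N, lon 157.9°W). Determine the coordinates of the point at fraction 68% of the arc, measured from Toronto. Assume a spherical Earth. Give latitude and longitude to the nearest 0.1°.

Convert each endpoint to a unit vector on the sphere (x = cos φ cos λ, y = cos φ sin λ, z = sin φ).
The central angle between the endpoints is δ = arccos(p₁·p₂) ≈ 1.175 rad (67.3°).
Interpolate at f = 0.68 with slerp weights a = sin((1−f)δ)/sin δ ≈ 0.398, b = sin(fδ)/sin δ ≈ 0.777.
p = a·p₁ + b·p₂ ≈ (-0.618, -0.555, 0.557); φ = arcsin(p_z) ≈ 33.86°, λ = atan2(p_y, p_x) ≈ -138.05°.

≈ lat 33.9°N, lon 138.0°W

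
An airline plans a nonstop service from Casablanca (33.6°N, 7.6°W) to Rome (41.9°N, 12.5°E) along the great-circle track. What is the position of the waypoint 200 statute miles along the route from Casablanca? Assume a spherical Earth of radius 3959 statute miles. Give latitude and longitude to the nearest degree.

≈ (35°N, 5°W)

Convert each endpoint to a unit vector on the sphere (x = cos φ cos λ, y = cos φ sin λ, z = sin φ).
The central angle between the endpoints is δ = arccos(p₁·p₂) ≈ 0.312 rad (17.9°). The total great-circle distance is δ·R ≈ 0.312 × 3959 ≈ 1235 mi, so the target fraction is f = 200/1235 ≈ 0.162.
Interpolate at f ≈ 0.162 with slerp weights a = sin((1−f)δ)/sin δ ≈ 0.842, b = sin(fδ)/sin δ ≈ 0.165.
p = a·p₁ + b·p₂ ≈ (0.815, -0.066, 0.576); φ = arcsin(p_z) ≈ 35.16°, λ = atan2(p_y, p_x) ≈ -4.65°.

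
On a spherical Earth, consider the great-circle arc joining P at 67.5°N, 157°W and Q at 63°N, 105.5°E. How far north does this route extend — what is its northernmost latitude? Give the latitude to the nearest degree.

≈ 73°N

The great circle lies in the plane with unit normal n̂ = (p₁ × p₂)/|p₁ × p₂|.
Here n̂_z ≈ -0.287; the vertex latitude is φ_max = arccos|n̂_z| ≈ 73.3°.
Check via Clairaut: cos φ_max = |cos φ₁| · sin C = cos(67.5°)·sin(48.7°) ≈ 0.287, again giving ≈ 73.3°.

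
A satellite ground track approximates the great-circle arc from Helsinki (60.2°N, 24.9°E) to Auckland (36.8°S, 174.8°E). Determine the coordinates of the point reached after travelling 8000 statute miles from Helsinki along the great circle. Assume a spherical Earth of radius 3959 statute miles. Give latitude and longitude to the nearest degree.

Write both endpoints as unit vectors p₁, p₂ with components (cos φ cos λ, cos φ sin λ, sin φ).
The central angle between the endpoints is δ = arccos(p₁·p₂) ≈ 2.614 rad (149.8°). The total great-circle distance is δ·R ≈ 2.614 × 3959 ≈ 10349 mi, so the target fraction is f = 8000/10349 ≈ 0.773.
Interpolate at f ≈ 0.773 with slerp weights a = sin((1−f)δ)/sin δ ≈ 1.111, b = sin(fδ)/sin δ ≈ 1.789.
p = a·p₁ + b·p₂ ≈ (-0.926, 0.362, -0.108); φ = arcsin(p_z) ≈ -6.18°, λ = atan2(p_y, p_x) ≈ 158.63°.

≈ 6°S, 159°E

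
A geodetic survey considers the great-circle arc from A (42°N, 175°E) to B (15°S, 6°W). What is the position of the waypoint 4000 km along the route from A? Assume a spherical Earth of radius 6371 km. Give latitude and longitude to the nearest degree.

Write both endpoints as unit vectors p₁, p₂ with components (cos φ cos λ, cos φ sin λ, sin φ).
The central angle between the endpoints is δ = arccos(p₁·p₂) ≈ 2.670 rad (153.0°). The total great-circle distance is δ·R ≈ 2.670 × 6371 ≈ 17011 km, so the target fraction is f = 4000/17011 ≈ 0.235.
Interpolate at f ≈ 0.235 with slerp weights a = sin((1−f)δ)/sin δ ≈ 1.961, b = sin(fδ)/sin δ ≈ 1.293.
p = a·p₁ + b·p₂ ≈ (-0.210, -0.004, 0.978); φ = arcsin(p_z) ≈ 77.89°, λ = atan2(p_y, p_x) ≈ -179.03°.

≈ (78°N, 179°W)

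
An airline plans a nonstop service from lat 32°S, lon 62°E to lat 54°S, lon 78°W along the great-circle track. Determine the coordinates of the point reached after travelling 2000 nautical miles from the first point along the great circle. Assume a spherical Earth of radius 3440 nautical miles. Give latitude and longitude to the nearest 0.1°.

≈ lat 60.9°S, lon 36.7°E

From cos δ = sin φ₁ sin φ₂ + cos φ₁ cos φ₂ cos Δλ, the central angle is δ ≈ 1.524 rad (87.3°). The total great-circle distance is δ·R ≈ 1.524 × 3440 ≈ 5242 nmi, so the target fraction is f = 2000/5242 ≈ 0.382.
Interpolate at f ≈ 0.382 with slerp weights a = sin((1−f)δ)/sin δ ≈ 0.810, b = sin(fδ)/sin δ ≈ 0.550.
p = a·p₁ + b·p₂ ≈ (0.390, 0.290, -0.874); φ = arcsin(p_z) ≈ -60.93°, λ = atan2(p_y, p_x) ≈ 36.69°.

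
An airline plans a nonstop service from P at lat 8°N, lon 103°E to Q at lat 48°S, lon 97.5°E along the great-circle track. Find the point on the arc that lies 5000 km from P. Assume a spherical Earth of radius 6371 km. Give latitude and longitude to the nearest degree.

≈ lat 37°S, lon 99°E

Convert each endpoint to a unit vector on the sphere (x = cos φ cos λ, y = cos φ sin λ, z = sin φ).
The central angle between the endpoints is δ = arccos(p₁·p₂) ≈ 0.981 rad (56.2°). The total great-circle distance is δ·R ≈ 0.981 × 6371 ≈ 6250 km, so the target fraction is f = 5000/6250 ≈ 0.800.
Interpolate at f ≈ 0.800 with slerp weights a = sin((1−f)δ)/sin δ ≈ 0.235, b = sin(fδ)/sin δ ≈ 0.850.
p = a·p₁ + b·p₂ ≈ (-0.127, 0.790, -0.599); φ = arcsin(p_z) ≈ -36.82°, λ = atan2(p_y, p_x) ≈ 99.09°.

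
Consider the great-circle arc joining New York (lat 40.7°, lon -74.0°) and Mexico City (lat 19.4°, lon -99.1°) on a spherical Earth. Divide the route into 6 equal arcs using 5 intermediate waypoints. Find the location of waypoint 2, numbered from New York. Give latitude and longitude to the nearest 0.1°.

≈ lat 34.2°, lon -83.7°

Convert each endpoint to a unit vector on the sphere (x = cos φ cos λ, y = cos φ sin λ, z = sin φ).
The central angle between the endpoints is δ = arccos(p₁·p₂) ≈ 0.527 rad (30.2°).
Interpolate at f = 2/6 with slerp weights a = sin((1−f)δ)/sin δ ≈ 0.684, b = sin(fδ)/sin δ ≈ 0.348.
p = a·p₁ + b·p₂ ≈ (0.091, -0.822, 0.562); φ = arcsin(p_z) ≈ 34.17°, λ = atan2(p_y, p_x) ≈ -83.67°.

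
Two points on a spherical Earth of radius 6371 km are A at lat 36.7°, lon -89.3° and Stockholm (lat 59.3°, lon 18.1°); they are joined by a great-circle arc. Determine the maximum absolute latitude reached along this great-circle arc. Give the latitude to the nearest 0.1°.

The great circle lies in the plane with unit normal n̂ = (p₁ × p₂)/|p₁ × p₂|.
Here n̂_z ≈ +0.424; the vertex latitude is φ_max = arccos|n̂_z| ≈ 64.9°.
Check via Clairaut: cos φ_max = |cos φ₁| · sin C = cos(36.7°)·sin(32.0°) ≈ 0.424, again giving ≈ 64.9°.

≈ 64.9°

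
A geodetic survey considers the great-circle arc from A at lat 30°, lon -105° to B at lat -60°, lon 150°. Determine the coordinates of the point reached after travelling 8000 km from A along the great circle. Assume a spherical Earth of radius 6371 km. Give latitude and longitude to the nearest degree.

The haversine formula gives a central angle δ ≈ 2.147 rad (123.0°) between the endpoints. The total great-circle distance is δ·R ≈ 2.147 × 6371 ≈ 13680 km, so the target fraction is f = 8000/13680 ≈ 0.585.
Interpolate at f ≈ 0.585 with slerp weights a = sin((1−f)δ)/sin δ ≈ 0.928, b = sin(fδ)/sin δ ≈ 1.134.
p = a·p₁ + b·p₂ ≈ (-0.699, -0.493, -0.518); φ = arcsin(p_z) ≈ -31.20°, λ = atan2(p_y, p_x) ≈ -144.82°.

≈ lat -31°, lon -145°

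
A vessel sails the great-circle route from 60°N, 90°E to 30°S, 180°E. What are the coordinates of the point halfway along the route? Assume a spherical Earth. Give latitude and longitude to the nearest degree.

≈ 20°N, 150°E

Convert each endpoint to a unit vector on the sphere (x = cos φ cos λ, y = cos φ sin λ, z = sin φ).
The central angle between the endpoints is δ = arccos(p₁·p₂) ≈ 2.019 rad (115.7°).
Interpolate at f = 1/2 with slerp weights a = sin((1−f)δ)/sin δ ≈ 0.939, b = sin(fδ)/sin δ ≈ 0.939.
p = a·p₁ + b·p₂ ≈ (-0.813, 0.470, 0.344); φ = arcsin(p_z) ≈ 20.10°, λ = atan2(p_y, p_x) ≈ 150.00°.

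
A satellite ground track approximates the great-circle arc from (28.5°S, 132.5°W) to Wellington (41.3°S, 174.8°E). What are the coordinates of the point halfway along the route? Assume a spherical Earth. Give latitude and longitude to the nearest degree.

Write both endpoints as unit vectors p₁, p₂ with components (cos φ cos λ, cos φ sin λ, sin φ).
The central angle between the endpoints is δ = arccos(p₁·p₂) ≈ 0.774 rad (44.4°).
Interpolate at f = 1/2 with slerp weights a = sin((1−f)δ)/sin δ ≈ 0.540, b = sin(fδ)/sin δ ≈ 0.540.
p = a·p₁ + b·p₂ ≈ (-0.725, -0.313, -0.614); φ = arcsin(p_z) ≈ -37.88°, λ = atan2(p_y, p_x) ≈ -156.63°.

≈ (38°S, 157°W)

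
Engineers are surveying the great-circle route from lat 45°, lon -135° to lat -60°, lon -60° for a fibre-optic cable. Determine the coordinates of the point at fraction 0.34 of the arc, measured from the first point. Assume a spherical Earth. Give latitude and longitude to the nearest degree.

≈ lat 8°, lon -113°

The haversine formula gives a central angle δ ≈ 2.119 rad (121.4°) between the endpoints.
Interpolate at f = 0.34 with slerp weights a = sin((1−f)δ)/sin δ ≈ 1.154, b = sin(fδ)/sin δ ≈ 0.773.
p = a·p₁ + b·p₂ ≈ (-0.384, -0.912, 0.147); φ = arcsin(p_z) ≈ 8.44°, λ = atan2(p_y, p_x) ≈ -112.83°.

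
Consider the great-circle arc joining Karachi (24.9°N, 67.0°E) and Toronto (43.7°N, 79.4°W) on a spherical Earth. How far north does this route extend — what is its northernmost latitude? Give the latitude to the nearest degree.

≈ 68°N

The great circle lies in the plane with unit normal n̂ = (p₁ × p₂)/|p₁ × p₂|.
Here n̂_z ≈ -0.375; the vertex latitude is φ_max = arccos|n̂_z| ≈ 68.0°.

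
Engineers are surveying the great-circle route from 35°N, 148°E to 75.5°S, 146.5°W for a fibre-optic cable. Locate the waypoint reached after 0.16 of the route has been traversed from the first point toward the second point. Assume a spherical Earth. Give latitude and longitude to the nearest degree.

≈ 17°N, 153°E

Convert each endpoint to a unit vector on the sphere (x = cos φ cos λ, y = cos φ sin λ, z = sin φ).
The central angle between the endpoints is δ = arccos(p₁·p₂) ≈ 2.060 rad (118.1°).
Interpolate at f = 0.16 with slerp weights a = sin((1−f)δ)/sin δ ≈ 1.119, b = sin(fδ)/sin δ ≈ 0.367.
p = a·p₁ + b·p₂ ≈ (-0.854, 0.435, 0.287); φ = arcsin(p_z) ≈ 16.65°, λ = atan2(p_y, p_x) ≈ 153.00°.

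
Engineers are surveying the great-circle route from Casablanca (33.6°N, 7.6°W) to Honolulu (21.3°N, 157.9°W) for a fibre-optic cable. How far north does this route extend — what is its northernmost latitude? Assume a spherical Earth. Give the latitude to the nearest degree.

≈ 64°N

The great circle lies in the plane with unit normal n̂ = (p₁ × p₂)/|p₁ × p₂|.
Here n̂_z ≈ -0.436; the vertex latitude is φ_max = arccos|n̂_z| ≈ 64.1°.
Check via Clairaut: cos φ_max = |cos φ₁| · sin C = cos(33.6°)·sin(31.6°) ≈ 0.436, again giving ≈ 64.1°.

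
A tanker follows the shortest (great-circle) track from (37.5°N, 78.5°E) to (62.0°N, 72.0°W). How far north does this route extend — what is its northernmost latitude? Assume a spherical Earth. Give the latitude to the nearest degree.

The great circle lies in the plane with unit normal n̂ = (p₁ × p₂)/|p₁ × p₂|.
Here n̂_z ≈ -0.188; the vertex latitude is φ_max = arccos|n̂_z| ≈ 79.2°.

≈ 79°N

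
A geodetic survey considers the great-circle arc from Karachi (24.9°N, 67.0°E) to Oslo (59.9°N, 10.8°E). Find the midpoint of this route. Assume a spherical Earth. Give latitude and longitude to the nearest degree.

Write both endpoints as unit vectors p₁, p₂ with components (cos φ cos λ, cos φ sin λ, sin φ).
The central angle between the endpoints is δ = arccos(p₁·p₂) ≈ 0.905 rad (51.9°).
Interpolate at f = 1/2 with slerp weights a = sin((1−f)δ)/sin δ ≈ 0.556, b = sin(fδ)/sin δ ≈ 0.556.
p = a·p₁ + b·p₂ ≈ (0.471, 0.516, 0.715); φ = arcsin(p_z) ≈ 45.65°, λ = atan2(p_y, p_x) ≈ 47.64°.

≈ 46°N, 48°E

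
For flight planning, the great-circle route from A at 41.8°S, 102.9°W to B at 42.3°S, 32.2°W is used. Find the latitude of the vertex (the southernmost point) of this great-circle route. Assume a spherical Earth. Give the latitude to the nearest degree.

The great circle lies in the plane with unit normal n̂ = (p₁ × p₂)/|p₁ × p₂|.
Here n̂_z ≈ +0.671; the vertex latitude is φ_max = arccos|n̂_z| ≈ 47.9°.

≈ 48°S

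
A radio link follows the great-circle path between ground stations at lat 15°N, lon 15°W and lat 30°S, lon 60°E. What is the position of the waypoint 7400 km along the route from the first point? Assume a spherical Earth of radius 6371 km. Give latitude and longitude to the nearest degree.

≈ lat 22°S, lon 41°E

From cos δ = sin φ₁ sin φ₂ + cos φ₁ cos φ₂ cos Δλ, the central angle is δ ≈ 1.484 rad (85.0°). The total great-circle distance is δ·R ≈ 1.484 × 6371 ≈ 9452 km, so the target fraction is f = 7400/9452 ≈ 0.783.
Interpolate at f ≈ 0.783 with slerp weights a = sin((1−f)δ)/sin δ ≈ 0.318, b = sin(fδ)/sin δ ≈ 0.921.
p = a·p₁ + b·p₂ ≈ (0.695, 0.611, -0.378); φ = arcsin(p_z) ≈ -22.22°, λ = atan2(p_y, p_x) ≈ 41.32°.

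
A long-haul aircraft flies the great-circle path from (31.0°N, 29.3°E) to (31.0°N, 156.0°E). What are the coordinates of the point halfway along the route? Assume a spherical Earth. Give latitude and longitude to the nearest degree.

The haversine formula gives a central angle δ ≈ 1.746 rad (100.0°) between the endpoints.
Interpolate at f = 1/2 with slerp weights a = sin((1−f)δ)/sin δ ≈ 0.778, b = sin(fδ)/sin δ ≈ 0.778.
p = a·p₁ + b·p₂ ≈ (-0.028, 0.598, 0.801); φ = arcsin(p_z) ≈ 53.26°, λ = atan2(p_y, p_x) ≈ 92.65°.

≈ (53°N, 93°E)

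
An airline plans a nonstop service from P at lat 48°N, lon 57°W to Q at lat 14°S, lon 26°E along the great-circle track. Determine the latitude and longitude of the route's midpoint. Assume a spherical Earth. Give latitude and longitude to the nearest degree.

≈ lat 22°N, lon 6°W

Write both endpoints as unit vectors p₁, p₂ with components (cos φ cos λ, cos φ sin λ, sin φ).
The central angle between the endpoints is δ = arccos(p₁·p₂) ≈ 1.672 rad (95.8°).
Interpolate at f = 1/2 with slerp weights a = sin((1−f)δ)/sin δ ≈ 0.746, b = sin(fδ)/sin δ ≈ 0.746.
p = a·p₁ + b·p₂ ≈ (0.922, -0.101, 0.374); φ = arcsin(p_z) ≈ 21.95°, λ = atan2(p_y, p_x) ≈ -6.27°.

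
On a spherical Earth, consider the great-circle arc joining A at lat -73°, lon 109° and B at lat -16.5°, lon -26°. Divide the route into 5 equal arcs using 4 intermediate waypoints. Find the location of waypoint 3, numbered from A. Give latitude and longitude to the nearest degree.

Convert each endpoint to a unit vector on the sphere (x = cos φ cos λ, y = cos φ sin λ, z = sin φ).
The central angle between the endpoints is δ = arccos(p₁·p₂) ≈ 1.497 rad (85.8°).
Interpolate at f = 3/5 with slerp weights a = sin((1−f)δ)/sin δ ≈ 0.565, b = sin(fδ)/sin δ ≈ 0.784.
p = a·p₁ + b·p₂ ≈ (0.622, -0.173, -0.763); φ = arcsin(p_z) ≈ -49.76°, λ = atan2(p_y, p_x) ≈ -15.58°.

≈ lat -50°, lon -16°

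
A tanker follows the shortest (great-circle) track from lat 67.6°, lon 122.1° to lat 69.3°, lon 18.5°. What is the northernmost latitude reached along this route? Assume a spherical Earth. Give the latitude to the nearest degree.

≈ 76°

The great circle lies in the plane with unit normal n̂ = (p₁ × p₂)/|p₁ × p₂|.
Here n̂_z ≈ -0.237; the vertex latitude is φ_max = arccos|n̂_z| ≈ 76.3°.
Check via Clairaut: cos φ_max = |cos φ₁| · sin C = cos(67.6°)·sin(38.4°) ≈ 0.237, again giving ≈ 76.3°.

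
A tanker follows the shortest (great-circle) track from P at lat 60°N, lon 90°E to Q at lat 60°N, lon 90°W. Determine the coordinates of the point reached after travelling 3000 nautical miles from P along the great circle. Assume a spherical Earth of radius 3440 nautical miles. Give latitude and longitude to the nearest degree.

Write both endpoints as unit vectors p₁, p₂ with components (cos φ cos λ, cos φ sin λ, sin φ).
The central angle between the endpoints is δ = arccos(p₁·p₂) ≈ 1.047 rad (60.0°). The total great-circle distance is δ·R ≈ 1.047 × 3440 ≈ 3602 nmi, so the target fraction is f = 3000/3602 ≈ 0.833.
Interpolate at f ≈ 0.833 with slerp weights a = sin((1−f)δ)/sin δ ≈ 0.201, b = sin(fδ)/sin δ ≈ 0.884.
p = a·p₁ + b·p₂ ≈ (0.000, -0.341, 0.940); φ = arcsin(p_z) ≈ 70.03°, λ = atan2(p_y, p_x) ≈ -90.00°.

≈ lat 70°N, lon 90°W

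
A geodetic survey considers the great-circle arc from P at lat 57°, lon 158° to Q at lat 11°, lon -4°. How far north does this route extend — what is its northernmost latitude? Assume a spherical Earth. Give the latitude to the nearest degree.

The great circle lies in the plane with unit normal n̂ = (p₁ × p₂)/|p₁ × p₂|.
Here n̂_z ≈ -0.176; the vertex latitude is φ_max = arccos|n̂_z| ≈ 79.8°.
Check via Clairaut: cos φ_max = |cos φ₁| · sin C = cos(57.0°)·sin(18.9°) ≈ 0.176, again giving ≈ 79.8°.

≈ 80°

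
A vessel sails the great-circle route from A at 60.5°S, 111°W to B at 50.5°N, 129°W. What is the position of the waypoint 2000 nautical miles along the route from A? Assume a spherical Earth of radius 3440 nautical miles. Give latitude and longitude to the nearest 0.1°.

≈ 27.6°S, 118.5°W

Write both endpoints as unit vectors p₁, p₂ with components (cos φ cos λ, cos φ sin λ, sin φ).
The central angle between the endpoints is δ = arccos(p₁·p₂) ≈ 1.954 rad (111.9°). The total great-circle distance is δ·R ≈ 1.954 × 3440 ≈ 6721 nmi, so the target fraction is f = 2000/6721 ≈ 0.298.
Interpolate at f ≈ 0.298 with slerp weights a = sin((1−f)δ)/sin δ ≈ 1.057, b = sin(fδ)/sin δ ≈ 0.592.
p = a·p₁ + b·p₂ ≈ (-0.424, -0.779, -0.463); φ = arcsin(p_z) ≈ -27.58°, λ = atan2(p_y, p_x) ≈ -118.55°.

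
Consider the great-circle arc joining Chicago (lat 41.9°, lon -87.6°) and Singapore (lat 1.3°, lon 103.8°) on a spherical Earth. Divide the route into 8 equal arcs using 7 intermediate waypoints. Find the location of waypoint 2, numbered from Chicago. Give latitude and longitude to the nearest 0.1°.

From cos δ = sin φ₁ sin φ₂ + cos φ₁ cos φ₂ cos Δλ, the central angle is δ ≈ 2.366 rad (135.6°).
Interpolate at f = 2/8 with slerp weights a = sin((1−f)δ)/sin δ ≈ 1.399, b = sin(fδ)/sin δ ≈ 0.797.
p = a·p₁ + b·p₂ ≈ (-0.146, -0.267, 0.953); φ = arcsin(p_z) ≈ 72.28°, λ = atan2(p_y, p_x) ≈ -118.75°.

≈ lat 72.3°, lon -118.7°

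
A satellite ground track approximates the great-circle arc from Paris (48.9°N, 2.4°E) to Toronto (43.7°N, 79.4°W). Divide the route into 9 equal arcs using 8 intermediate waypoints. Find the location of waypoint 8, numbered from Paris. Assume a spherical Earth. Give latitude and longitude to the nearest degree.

≈ (47°N, 72°W)

Write both endpoints as unit vectors p₁, p₂ with components (cos φ cos λ, cos φ sin λ, sin φ).
The central angle between the endpoints is δ = arccos(p₁·p₂) ≈ 0.942 rad (54.0°).
Interpolate at f = 8/9 with slerp weights a = sin((1−f)δ)/sin δ ≈ 0.129, b = sin(fδ)/sin δ ≈ 0.919.
p = a·p₁ + b·p₂ ≈ (0.207, -0.649, 0.732); φ = arcsin(p_z) ≈ 47.05°, λ = atan2(p_y, p_x) ≈ -72.31°.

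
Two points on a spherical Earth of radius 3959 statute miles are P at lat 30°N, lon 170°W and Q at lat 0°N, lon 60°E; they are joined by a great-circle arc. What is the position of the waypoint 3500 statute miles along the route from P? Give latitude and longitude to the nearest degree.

Write both endpoints as unit vectors p₁, p₂ with components (cos φ cos λ, cos φ sin λ, sin φ).
The central angle between the endpoints is δ = arccos(p₁·p₂) ≈ 2.161 rad (123.8°). The total great-circle distance is δ·R ≈ 2.161 × 3959 ≈ 8556 mi, so the target fraction is f = 3500/8556 ≈ 0.409.
Interpolate at f ≈ 0.409 with slerp weights a = sin((1−f)δ)/sin δ ≈ 1.152, b = sin(fδ)/sin δ ≈ 0.931.
p = a·p₁ + b·p₂ ≈ (-0.517, 0.633, 0.576); φ = arcsin(p_z) ≈ 35.18°, λ = atan2(p_y, p_x) ≈ 129.26°.

≈ lat 35°N, lon 129°E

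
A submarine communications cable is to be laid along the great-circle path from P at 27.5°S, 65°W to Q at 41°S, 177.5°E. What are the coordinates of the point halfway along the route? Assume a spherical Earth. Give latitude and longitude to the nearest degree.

≈ 52°S, 116°W

The haversine formula gives a central angle δ ≈ 1.577 rad (90.4°) between the endpoints.
Interpolate at f = 1/2 with slerp weights a = sin((1−f)δ)/sin δ ≈ 0.709, b = sin(fδ)/sin δ ≈ 0.709.
p = a·p₁ + b·p₂ ≈ (-0.269, -0.547, -0.793); φ = arcsin(p_z) ≈ -52.45°, λ = atan2(p_y, p_x) ≈ -116.19°.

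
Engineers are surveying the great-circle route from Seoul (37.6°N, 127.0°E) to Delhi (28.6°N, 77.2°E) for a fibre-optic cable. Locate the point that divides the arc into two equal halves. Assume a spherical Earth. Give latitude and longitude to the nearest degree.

≈ (36°N, 101°E)

From cos δ = sin φ₁ sin φ₂ + cos φ₁ cos φ₂ cos Δλ, the central angle is δ ≈ 0.736 rad (42.2°).
Interpolate at f = 1/2 with slerp weights a = sin((1−f)δ)/sin δ ≈ 0.536, b = sin(fδ)/sin δ ≈ 0.536.
p = a·p₁ + b·p₂ ≈ (-0.151, 0.798, 0.583); φ = arcsin(p_z) ≈ 35.70°, λ = atan2(p_y, p_x) ≈ 100.74°.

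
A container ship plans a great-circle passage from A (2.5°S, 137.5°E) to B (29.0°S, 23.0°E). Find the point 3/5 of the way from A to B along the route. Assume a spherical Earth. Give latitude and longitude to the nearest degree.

≈ (30°S, 74°E)

From cos δ = sin φ₁ sin φ₂ + cos φ₁ cos φ₂ cos Δλ, the central angle is δ ≈ 1.919 rad (110.0°).
Interpolate at f = 3/5 with slerp weights a = sin((1−f)δ)/sin δ ≈ 0.739, b = sin(fδ)/sin δ ≈ 0.972.
p = a·p₁ + b·p₂ ≈ (0.238, 0.831, -0.503); φ = arcsin(p_z) ≈ -30.22°, λ = atan2(p_y, p_x) ≈ 74.00°.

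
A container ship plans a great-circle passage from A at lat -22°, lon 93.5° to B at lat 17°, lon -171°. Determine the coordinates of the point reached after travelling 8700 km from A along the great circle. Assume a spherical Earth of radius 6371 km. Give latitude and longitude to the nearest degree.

≈ lat 8°, lon 167°

The haversine formula gives a central angle δ ≈ 1.767 rad (101.2°) between the endpoints. The total great-circle distance is δ·R ≈ 1.767 × 6371 ≈ 11255 km, so the target fraction is f = 8700/11255 ≈ 0.773.
Interpolate at f ≈ 0.773 with slerp weights a = sin((1−f)δ)/sin δ ≈ 0.398, b = sin(fδ)/sin δ ≈ 0.998.
p = a·p₁ + b·p₂ ≈ (-0.965, 0.219, 0.143); φ = arcsin(p_z) ≈ 8.21°, λ = atan2(p_y, p_x) ≈ 167.22°.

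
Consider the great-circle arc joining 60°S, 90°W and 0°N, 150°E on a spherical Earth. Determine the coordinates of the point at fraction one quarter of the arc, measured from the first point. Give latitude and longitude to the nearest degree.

Convert each endpoint to a unit vector on the sphere (x = cos φ cos λ, y = cos φ sin λ, z = sin φ).
The central angle between the endpoints is δ = arccos(p₁·p₂) ≈ 1.823 rad (104.5°).
Interpolate at f = 1/4 with slerp weights a = sin((1−f)δ)/sin δ ≈ 1.012, b = sin(fδ)/sin δ ≈ 0.455.
p = a·p₁ + b·p₂ ≈ (-0.394, -0.278, -0.876); φ = arcsin(p_z) ≈ -61.17°, λ = atan2(p_y, p_x) ≈ -144.74°.

≈ 61°S, 145°W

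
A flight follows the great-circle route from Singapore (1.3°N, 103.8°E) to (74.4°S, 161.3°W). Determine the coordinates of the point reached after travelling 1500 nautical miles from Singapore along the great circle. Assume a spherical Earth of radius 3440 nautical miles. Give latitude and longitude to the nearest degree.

Convert each endpoint to a unit vector on the sphere (x = cos φ cos λ, y = cos φ sin λ, z = sin φ).
The central angle between the endpoints is δ = arccos(p₁·p₂) ≈ 1.616 rad (92.6°). The total great-circle distance is δ·R ≈ 1.616 × 3440 ≈ 5558 nmi, so the target fraction is f = 1500/5558 ≈ 0.270.
Interpolate at f ≈ 0.270 with slerp weights a = sin((1−f)δ)/sin δ ≈ 0.925, b = sin(fδ)/sin δ ≈ 0.423.
p = a·p₁ + b·p₂ ≈ (-0.328, 0.862, -0.386); φ = arcsin(p_z) ≈ -22.72°, λ = atan2(p_y, p_x) ≈ 110.85°.

≈ (23°S, 111°E)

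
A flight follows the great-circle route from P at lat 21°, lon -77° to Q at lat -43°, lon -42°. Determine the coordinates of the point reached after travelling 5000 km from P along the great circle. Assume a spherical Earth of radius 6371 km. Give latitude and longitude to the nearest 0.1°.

≈ lat -19.8°, lon -57.6°

The haversine formula gives a central angle δ ≈ 1.250 rad (71.6°) between the endpoints. The total great-circle distance is δ·R ≈ 1.250 × 6371 ≈ 7967 km, so the target fraction is f = 5000/7967 ≈ 0.628.
Interpolate at f ≈ 0.628 with slerp weights a = sin((1−f)δ)/sin δ ≈ 0.473, b = sin(fδ)/sin δ ≈ 0.745.
p = a·p₁ + b·p₂ ≈ (0.504, -0.795, -0.338); φ = arcsin(p_z) ≈ -19.77°, λ = atan2(p_y, p_x) ≈ -57.62°.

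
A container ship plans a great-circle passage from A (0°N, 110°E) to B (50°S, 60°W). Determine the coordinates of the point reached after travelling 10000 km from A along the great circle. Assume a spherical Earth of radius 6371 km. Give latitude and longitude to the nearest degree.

≈ (82°S, 20°E)

Convert each endpoint to a unit vector on the sphere (x = cos φ cos λ, y = cos φ sin λ, z = sin φ).
The central angle between the endpoints is δ = arccos(p₁·p₂) ≈ 2.256 rad (129.3°). The total great-circle distance is δ·R ≈ 2.256 × 6371 ≈ 14375 km, so the target fraction is f = 10000/14375 ≈ 0.696.
Interpolate at f ≈ 0.696 with slerp weights a = sin((1−f)δ)/sin δ ≈ 0.819, b = sin(fδ)/sin δ ≈ 1.292.
p = a·p₁ + b·p₂ ≈ (0.135, 0.050, -0.990); φ = arcsin(p_z) ≈ -81.71°, λ = atan2(p_y, p_x) ≈ 20.47°.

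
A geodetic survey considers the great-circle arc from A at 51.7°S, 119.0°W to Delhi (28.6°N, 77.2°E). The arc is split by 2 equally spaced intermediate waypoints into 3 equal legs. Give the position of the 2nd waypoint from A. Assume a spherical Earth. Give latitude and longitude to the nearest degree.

≈ 19°S, 96°E

Write both endpoints as unit vectors p₁, p₂ with components (cos φ cos λ, cos φ sin λ, sin φ).
The central angle between the endpoints is δ = arccos(p₁·p₂) ≈ 2.686 rad (153.9°).
Interpolate at f = 2/3 with slerp weights a = sin((1−f)δ)/sin δ ≈ 1.776, b = sin(fδ)/sin δ ≈ 2.220.
p = a·p₁ + b·p₂ ≈ (-0.102, 0.938, -0.331); φ = arcsin(p_z) ≈ -19.32°, λ = atan2(p_y, p_x) ≈ 96.19°.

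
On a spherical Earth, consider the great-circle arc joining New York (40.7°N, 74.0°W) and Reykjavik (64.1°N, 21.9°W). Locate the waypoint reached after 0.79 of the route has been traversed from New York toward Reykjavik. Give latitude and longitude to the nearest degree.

The haversine formula gives a central angle δ ≈ 0.660 rad (37.8°) between the endpoints.
Interpolate at f = 0.79 with slerp weights a = sin((1−f)δ)/sin δ ≈ 0.225, b = sin(fδ)/sin δ ≈ 0.812.
p = a·p₁ + b·p₂ ≈ (0.376, -0.297, 0.878); φ = arcsin(p_z) ≈ 61.37°, λ = atan2(p_y, p_x) ≈ -38.24°.

≈ (61°N, 38°W)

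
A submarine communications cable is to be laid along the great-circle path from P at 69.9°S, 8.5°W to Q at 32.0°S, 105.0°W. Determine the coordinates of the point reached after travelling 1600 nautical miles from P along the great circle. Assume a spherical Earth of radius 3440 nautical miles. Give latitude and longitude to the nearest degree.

≈ 62°S, 76°W

Write both endpoints as unit vectors p₁, p₂ with components (cos φ cos λ, cos φ sin λ, sin φ).
The central angle between the endpoints is δ = arccos(p₁·p₂) ≈ 1.088 rad (62.3°). The total great-circle distance is δ·R ≈ 1.088 × 3440 ≈ 3741 nmi, so the target fraction is f = 1600/3741 ≈ 0.428.
Interpolate at f ≈ 0.428 with slerp weights a = sin((1−f)δ)/sin δ ≈ 0.658, b = sin(fδ)/sin δ ≈ 0.507.
p = a·p₁ + b·p₂ ≈ (0.113, -0.448, -0.887); φ = arcsin(p_z) ≈ -62.46°, λ = atan2(p_y, p_x) ≈ -75.90°.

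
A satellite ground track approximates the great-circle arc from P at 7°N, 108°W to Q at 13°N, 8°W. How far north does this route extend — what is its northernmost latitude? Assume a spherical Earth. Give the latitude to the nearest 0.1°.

The great circle lies in the plane with unit normal n̂ = (p₁ × p₂)/|p₁ × p₂|.
Here n̂_z ≈ +0.962; the vertex latitude is φ_max = arccos|n̂_z| ≈ 15.9°.
Check via Clairaut: cos φ_max = |cos φ₁| · sin C = cos(7.0°)·sin(75.7°) ≈ 0.962, again giving ≈ 15.9°.

≈ 15.9°N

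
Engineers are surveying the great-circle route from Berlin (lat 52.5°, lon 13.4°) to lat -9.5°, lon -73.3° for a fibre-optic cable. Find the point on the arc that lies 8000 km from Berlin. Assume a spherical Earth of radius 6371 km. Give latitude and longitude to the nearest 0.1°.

Write both endpoints as unit vectors p₁, p₂ with components (cos φ cos λ, cos φ sin λ, sin φ).
The central angle between the endpoints is δ = arccos(p₁·p₂) ≈ 1.667 rad (95.5°). The total great-circle distance is δ·R ≈ 1.667 × 6371 ≈ 10623 km, so the target fraction is f = 8000/10623 ≈ 0.753.
Interpolate at f ≈ 0.753 with slerp weights a = sin((1−f)δ)/sin δ ≈ 0.402, b = sin(fδ)/sin δ ≈ 0.955.
p = a·p₁ + b·p₂ ≈ (0.509, -0.846, 0.161); φ = arcsin(p_z) ≈ 9.28°, λ = atan2(p_y, p_x) ≈ -58.97°.

≈ lat 9.3°, lon -59.0°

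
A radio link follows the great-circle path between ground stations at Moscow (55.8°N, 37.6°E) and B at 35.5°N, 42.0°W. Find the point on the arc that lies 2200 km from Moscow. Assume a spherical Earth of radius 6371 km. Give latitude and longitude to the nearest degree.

Write both endpoints as unit vectors p₁, p₂ with components (cos φ cos λ, cos φ sin λ, sin φ).
The central angle between the endpoints is δ = arccos(p₁·p₂) ≈ 0.973 rad (55.7°). The total great-circle distance is δ·R ≈ 0.973 × 6371 ≈ 6198 km, so the target fraction is f = 2200/6198 ≈ 0.355.
Interpolate at f ≈ 0.355 with slerp weights a = sin((1−f)δ)/sin δ ≈ 0.710, b = sin(fδ)/sin δ ≈ 0.410.
p = a·p₁ + b·p₂ ≈ (0.564, 0.021, 0.825); φ = arcsin(p_z) ≈ 55.63°, λ = atan2(p_y, p_x) ≈ 2.09°.

≈ 56°N, 2°E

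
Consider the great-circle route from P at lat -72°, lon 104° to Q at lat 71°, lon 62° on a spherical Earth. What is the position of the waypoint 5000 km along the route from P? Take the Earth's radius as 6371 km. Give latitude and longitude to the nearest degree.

≈ lat -28°, lon 86°

Write both endpoints as unit vectors p₁, p₂ with components (cos φ cos λ, cos φ sin λ, sin φ).
The central angle between the endpoints is δ = arccos(p₁·p₂) ≈ 2.540 rad (145.5°). The total great-circle distance is δ·R ≈ 2.540 × 6371 ≈ 16183 km, so the target fraction is f = 5000/16183 ≈ 0.309.
Interpolate at f ≈ 0.309 with slerp weights a = sin((1−f)δ)/sin δ ≈ 1.737, b = sin(fδ)/sin δ ≈ 1.249.
p = a·p₁ + b·p₂ ≈ (0.061, 0.880, -0.471); φ = arcsin(p_z) ≈ -28.12°, λ = atan2(p_y, p_x) ≈ 86.03°.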